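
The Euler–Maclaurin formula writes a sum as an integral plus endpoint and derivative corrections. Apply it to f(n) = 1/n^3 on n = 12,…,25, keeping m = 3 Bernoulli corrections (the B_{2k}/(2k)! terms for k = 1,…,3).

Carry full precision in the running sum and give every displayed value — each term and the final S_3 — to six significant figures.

S_3 ≈ 0.00300496

∫_12^25 1/x^3 dx evaluates to 0.00267222.
Endpoint term: (f(12) + f(25))/2 = (0.000578704 + 6.40000e-05)/2 = 0.000321352.
So far: 0.00299357.
Order-1 term: 1/12 · (-7.68000e-06 − (-0.000144676)) = 1.14163e-05.
After k=1: 0.00300499.
Order-2 term: −1/720 · (-2.45760e-07 − (-2.00939e-05)) = -2.75668e-08.
After k=2: 0.00300496.
Order-3 term: 1/30240 · (-1.65151e-08 − (-5.86071e-06)) = 1.93261e-10.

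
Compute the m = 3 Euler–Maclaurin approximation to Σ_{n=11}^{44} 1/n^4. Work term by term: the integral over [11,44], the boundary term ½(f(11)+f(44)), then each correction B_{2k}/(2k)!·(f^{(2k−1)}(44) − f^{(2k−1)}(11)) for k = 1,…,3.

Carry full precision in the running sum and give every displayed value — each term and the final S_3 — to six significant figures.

S_3 ≈ 0.000282869

Integral: ∫_11^44 1/x^4 dx = 0.000246525.
½[f(11) + f(44)] = ½[6.83013e-05 + 2.66802e-07] = 3.42841e-05.
So far: 0.000280809.
k=1: B_{2}/(2)! × [f^{(1)}(44) − f^{(1)}(11)] = 1/12 × (-2.42547e-08 − (-2.48369e-05)) = 2.06772e-06.
After k=1: 0.000282877.
k=2: B_{4}/(4)! × [f^{(3)}(44) − f^{(3)}(11)] = −1/720 × (-3.75848e-10 − (-6.15790e-06)) = -8.55211e-09.
After k=2: 0.000282868.
k=3: B_{6}/(6)! × [f^{(5)}(44) − f^{(5)}(11)] = 1/30240 × (-1.08716e-11 − (-2.84994e-06)) = 9.42436e-11.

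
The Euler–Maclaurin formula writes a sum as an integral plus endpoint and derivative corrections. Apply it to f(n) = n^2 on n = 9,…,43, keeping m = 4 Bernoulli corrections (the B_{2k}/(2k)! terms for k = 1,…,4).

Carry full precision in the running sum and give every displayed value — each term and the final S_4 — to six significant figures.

S_4 ≈ 27230.0

The integral term ∫_9^43 x^2 dx = 26259.3.
Endpoint term: (f(9) + f(43))/2 = (81.0000 + 1849.00)/2 = 965.000.
Integral + boundary = 27224.3.
Correction k=1: B_{2}/2! · (f^{(1)}(43) − f^{(1)}(9)) = 1/12 · (86.0000 − 18.0000) = 5.66667.
Running total after k=1: 27230.0.
Correction k=2: B_{4}/4! · (f^{(3)}(43) − f^{(3)}(9)) = −1/720 · (0.00000 − 0.00000) = 0.00000.
Running total after k=2: 27230.0.
Correction k=3: B_{6}/6! · (f^{(5)}(43) − f^{(5)}(9)) = 1/30240 · (0.00000 − 0.00000) = 0.00000.
Running total after k=3: 27230.0.
Correction k=4: B_{8}/8! · (f^{(7)}(43) − f^{(7)}(9)) = −1/1209600 · (0.00000 − 0.00000) = 0.00000.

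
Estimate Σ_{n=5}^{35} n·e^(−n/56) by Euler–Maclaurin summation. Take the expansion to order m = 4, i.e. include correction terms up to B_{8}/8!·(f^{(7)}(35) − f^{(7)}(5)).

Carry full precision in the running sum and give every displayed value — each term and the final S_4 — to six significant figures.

S_4 ≈ 408.128

Integral: ∫_5^35 x·e^(−x/56) dx = 396.527.
Boundary: ½(f(5) + f(35)) = ½(4.57292 + 18.7341) = 11.6535.
Running total after boundary: 408.181.
k=1: B_{2}/(2)! × [f^{(1)}(35) − f^{(1)}(5)] = 1/12 × (0.200723 − 0.832925) = -0.0526835.
Running total after k=1: 408.128.
k=2: B_{4}/(4)! × [f^{(3)}(35) − f^{(3)}(5)] = −1/720 × (0.000405372 − 0.000848882) = 6.15986e-07.
Running total after k=2: 408.128.
k=3: B_{6}/(6)! × [f^{(5)}(35) − f^{(5)}(5)] = 1/30240 × (2.38118e-07 − 4.56684e-07) = -7.22773e-12.
Running total after k=3: 408.128.
k=4: B_{8}/(8)! × [f^{(7)}(35) − f^{(7)}(5)] = −1/1209600 × (1.10641e-10 − 2.04936e-10) = 7.79552e-17.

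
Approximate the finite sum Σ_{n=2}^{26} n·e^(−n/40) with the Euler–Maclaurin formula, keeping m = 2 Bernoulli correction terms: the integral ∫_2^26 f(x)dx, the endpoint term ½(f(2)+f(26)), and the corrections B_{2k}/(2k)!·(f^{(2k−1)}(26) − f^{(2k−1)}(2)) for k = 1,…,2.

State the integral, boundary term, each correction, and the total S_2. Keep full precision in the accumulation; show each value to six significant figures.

S_2 ≈ 227.542

The integral term ∫_2^26 x·e^(−x/40) dx = 219.865.
Endpoint term: (f(2) + f(26))/2 = (1.90246 + 13.5732)/2 = 7.73782.
Integral + boundary = 227.602.
Correction k=1: B_{2}/2! · (f^{(1)}(26) − f^{(1)}(2)) = 1/12 · (0.182716 − 0.903668) = -0.0600793.
Running total after k=1: 227.542.
Correction k=2: B_{4}/4! · (f^{(3)}(26) − f^{(3)}(2)) = −1/720 · (0.000766755 − 0.00175383) = 1.37094e-06.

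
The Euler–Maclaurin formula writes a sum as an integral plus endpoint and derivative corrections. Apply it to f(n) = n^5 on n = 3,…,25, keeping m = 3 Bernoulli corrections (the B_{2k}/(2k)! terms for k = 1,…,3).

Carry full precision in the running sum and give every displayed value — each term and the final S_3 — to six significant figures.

S_3 ≈ 4.57356e+07

Integral: ∫_3^25 x^5 dx = 4.06900e+07.
Boundary: ½(f(3) + f(25)) = ½(243.000 + 9.76562e+06) = 4.88293e+06.
So far: 4.55729e+07.
Order-1 term: 1/12 · (1.95312e+06 − 405.000) = 162727.
Partial sum through k=1: 4.57356e+07.
Order-2 term: −1/720 · (37500.0 − 540.000) = -51.3333.
Partial sum through k=2: 4.57356e+07.
Order-3 term: 1/30240 · (120.000 − 120.000) = 0.00000.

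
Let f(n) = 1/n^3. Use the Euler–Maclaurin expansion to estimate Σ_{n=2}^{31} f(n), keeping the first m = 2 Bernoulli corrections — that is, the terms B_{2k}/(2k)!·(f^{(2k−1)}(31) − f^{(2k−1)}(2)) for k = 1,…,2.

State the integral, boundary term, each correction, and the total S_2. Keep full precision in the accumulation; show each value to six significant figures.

Integral: ∫_2^31 1/x^3 dx = 0.124480.
½[f(2) + f(31)] = ½[0.125000 + 3.35672e-05] = 0.0625168.
So far: 0.186996.
Correction k=1: B_{2}/2! · (f^{(1)}(31) − f^{(1)}(2)) = 1/12 · (-3.24844e-06 − (-0.187500)) = 0.0156247.
Partial sum through k=1: 0.202621.
Correction k=2: B_{4}/4! · (f^{(3)}(31) − f^{(3)}(2)) = −1/720 · (-6.76054e-08 − (-0.937500)) = -0.00130208.

S_2 ≈ 0.201319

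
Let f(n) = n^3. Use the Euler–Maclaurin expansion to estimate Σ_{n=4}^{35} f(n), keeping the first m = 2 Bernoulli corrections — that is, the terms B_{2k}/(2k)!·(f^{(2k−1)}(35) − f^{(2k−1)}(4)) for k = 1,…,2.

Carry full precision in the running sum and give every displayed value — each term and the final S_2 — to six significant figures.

S_2 ≈ 396864

The integral term ∫_4^35 x^3 dx = 375092.
Boundary: ½(f(4) + f(35)) = ½(64.0000 + 42875.0) = 21469.5.
Integral + boundary = 396562.
Order-1 term: 1/12 · (3675.00 − 48.0000) = 302.250.
After k=1: 396864.
Order-2 term: −1/720 · (6.00000 − 6.00000) = 0.00000.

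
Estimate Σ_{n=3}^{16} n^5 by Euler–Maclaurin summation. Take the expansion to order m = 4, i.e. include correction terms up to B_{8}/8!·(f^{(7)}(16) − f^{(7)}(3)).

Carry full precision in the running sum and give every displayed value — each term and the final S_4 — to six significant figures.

Integral: ∫_3^16 x^5 dx = 2.79608e+06.
½[f(3) + f(16)] = ½[243.000 + 1.04858e+06] = 524410.
So far: 3.32049e+06.
Order-1 term: 1/12 · (327680 − 405.000) = 27272.9.
Partial sum through k=1: 3.34776e+06.
Order-2 term: −1/720 · (15360.0 − 540.000) = -20.5833.
Partial sum through k=2: 3.34774e+06.
Order-3 term: 1/30240 · (120.000 − 120.000) = 0.00000.
Partial sum through k=3: 3.34774e+06.
Order-4 term: −1/1209600 · (0.00000 − 0.00000) = 0.00000.

S_4 ≈ 3.34774e+06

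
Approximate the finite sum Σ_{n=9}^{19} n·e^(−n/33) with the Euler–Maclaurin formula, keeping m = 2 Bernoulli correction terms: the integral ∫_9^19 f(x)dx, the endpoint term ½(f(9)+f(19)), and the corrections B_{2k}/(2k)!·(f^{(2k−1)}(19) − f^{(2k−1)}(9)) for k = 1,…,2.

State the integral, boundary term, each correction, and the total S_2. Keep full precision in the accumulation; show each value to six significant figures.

S_2 ≈ 99.0333

∫_9^19 x·e^(−x/33) dx evaluates to 90.2920.
½[f(9) + f(19)] = ½[6.85170 + 10.6833] = 8.76750.
Running total after boundary: 99.0595.
Order-1 term: 1/12 · (0.238542 − 0.553673) = -0.0262609.
After k=1: 99.0333.
Order-2 term: −1/720 · (0.00125170 − 0.00190659) = 9.09568e-07.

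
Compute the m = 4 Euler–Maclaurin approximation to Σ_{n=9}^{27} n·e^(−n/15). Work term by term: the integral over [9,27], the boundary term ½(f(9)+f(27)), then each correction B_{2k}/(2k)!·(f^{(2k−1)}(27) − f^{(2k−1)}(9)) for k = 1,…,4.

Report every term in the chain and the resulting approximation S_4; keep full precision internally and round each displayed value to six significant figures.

S_4 ≈ 98.1058

∫_9^27 x·e^(−x/15) dx evaluates to 93.4339.
½[f(9) + f(27)] = ½[4.93930 + 4.46307] = 4.70119.
Integral + boundary = 98.1351.
Order-1 term: 1/12 · (-0.132239 − 0.219525) = -0.0293136.
Partial sum through k=1: 98.1058.
Order-2 term: −1/720 · (0.000881594 − 0.00585399) = 6.90611e-06.
Partial sum through k=2: 98.1058.
Order-3 term: 1/30240 · (1.04485e-05 − 4.76992e-05) = -1.23183e-09.
Partial sum through k=3: 98.1058.
Order-4 term: −1/1209600 · (7.54616e-08 − 3.08358e-07) = 1.92540e-13.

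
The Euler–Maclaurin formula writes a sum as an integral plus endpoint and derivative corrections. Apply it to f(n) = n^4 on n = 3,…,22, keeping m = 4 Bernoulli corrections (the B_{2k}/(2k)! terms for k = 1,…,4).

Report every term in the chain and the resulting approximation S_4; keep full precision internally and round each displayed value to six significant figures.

The integral term ∫_3^22 x^4 dx = 1.03068e+06.
Boundary: ½(f(3) + f(22)) = ½(81.0000 + 234256) = 117168.
Integral + boundary = 1.14785e+06.
Correction k=1: B_{2}/2! · (f^{(1)}(22) − f^{(1)}(3)) = 1/12 · (42592.0 − 108.000) = 3540.33.
Running total after k=1: 1.15139e+06.
Correction k=2: B_{4}/4! · (f^{(3)}(22) − f^{(3)}(3)) = −1/720 · (528.000 − 72.0000) = -0.633333.
Running total after k=2: 1.15139e+06.
Correction k=3: B_{6}/6! · (f^{(5)}(22) − f^{(5)}(3)) = 1/30240 · (0.00000 − 0.00000) = 0.00000.
Running total after k=3: 1.15139e+06.
Correction k=4: B_{8}/8! · (f^{(7)}(22) − f^{(7)}(3)) = −1/1209600 · (0.00000 − 0.00000) = 0.00000.

S_4 ≈ 1.15139e+06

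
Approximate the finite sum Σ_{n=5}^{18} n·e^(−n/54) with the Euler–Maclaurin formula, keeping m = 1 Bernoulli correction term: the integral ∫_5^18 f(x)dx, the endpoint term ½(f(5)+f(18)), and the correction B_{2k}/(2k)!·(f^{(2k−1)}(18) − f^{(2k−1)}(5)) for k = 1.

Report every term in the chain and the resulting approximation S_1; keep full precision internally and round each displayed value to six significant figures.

The integral term ∫_5^18 x·e^(−x/54) dx = 118.372.
½[f(5) + f(18)] = ½[4.55782 + 12.8976] = 8.72769.
Running total after boundary: 127.099.
Order-1 term: 1/12 · (0.477688 − 0.827161) = -0.0291228.

S_1 ≈ 127.070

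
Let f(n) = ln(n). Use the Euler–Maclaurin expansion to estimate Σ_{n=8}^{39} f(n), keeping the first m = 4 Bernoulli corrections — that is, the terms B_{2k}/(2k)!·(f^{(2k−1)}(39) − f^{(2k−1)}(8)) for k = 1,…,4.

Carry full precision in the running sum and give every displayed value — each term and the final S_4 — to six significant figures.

The integral term ∫_8^39 ln(x) dx = 95.2434.
Boundary: ½(f(8) + f(39)) = ½(2.07944 + 3.66356) = 2.87150.
So far: 98.1149.
k=1: B_{2}/(2)! × [f^{(1)}(39) − f^{(1)}(8)] = 1/12 × (0.0256410 − 0.125000) = -0.00827991.
After k=1: 98.1066.
k=2: B_{4}/(4)! × [f^{(3)}(39) − f^{(3)}(8)] = −1/720 × (3.37160e-05 − 0.00390625) = 5.37852e-06.
After k=2: 98.1066.
k=3: B_{6}/(6)! × [f^{(5)}(39) − f^{(5)}(8)] = 1/30240 × (2.66004e-07 − 0.000732422) = -2.42115e-08.
After k=3: 98.1066.
k=4: B_{8}/(8)! × [f^{(7)}(39) − f^{(7)}(8)] = −1/1209600 × (5.24663e-09 − 0.000343323) = 2.83827e-10.

S_4 ≈ 98.1066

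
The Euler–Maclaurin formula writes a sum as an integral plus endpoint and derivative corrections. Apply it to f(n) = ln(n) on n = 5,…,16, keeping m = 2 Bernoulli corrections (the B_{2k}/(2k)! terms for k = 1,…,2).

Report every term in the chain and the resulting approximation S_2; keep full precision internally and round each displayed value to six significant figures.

S_2 ≈ 27.4938

The integral term ∫_5^16 ln(x) dx = 25.3142.
½[f(5) + f(16)] = ½[1.60944 + 2.77259] = 2.19101.
So far: 27.5052.
Order-1 term: 1/12 · (0.0625000 − 0.200000) = -0.0114583.
Running total after k=1: 27.4938.
Order-2 term: −1/720 · (0.000488281 − 0.0160000) = 2.15441e-05.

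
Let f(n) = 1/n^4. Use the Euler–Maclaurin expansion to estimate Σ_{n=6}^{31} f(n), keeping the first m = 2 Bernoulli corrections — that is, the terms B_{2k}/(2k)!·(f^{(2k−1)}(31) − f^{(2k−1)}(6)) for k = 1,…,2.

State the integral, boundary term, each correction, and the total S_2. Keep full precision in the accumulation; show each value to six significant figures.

S_2 ≈ 0.00196062

The integral term ∫_6^31 1/x^4 dx = 0.00153202.
Boundary: ½(f(6) + f(31)) = ½(0.000771605 + 1.08281e-06) = 0.000386344.
Integral + boundary = 0.00191836.
Correction k=1: B_{2}/2! · (f^{(1)}(31) − f^{(1)}(6)) = 1/12 · (-1.39718e-07 − (-0.000514403)) = 4.28553e-05.
After k=1: 0.00196122.
Correction k=2: B_{4}/4! · (f^{(3)}(31) − f^{(3)}(6)) = −1/720 · (-4.36164e-09 − (-0.000428669)) = -5.95368e-07.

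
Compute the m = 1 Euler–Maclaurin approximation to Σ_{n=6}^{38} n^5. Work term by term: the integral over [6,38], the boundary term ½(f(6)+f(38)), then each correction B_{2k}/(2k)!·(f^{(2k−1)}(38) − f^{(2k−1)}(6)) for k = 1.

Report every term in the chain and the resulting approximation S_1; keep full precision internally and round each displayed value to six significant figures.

The integral term ∫_6^38 x^5 dx = 5.01815e+08.
Boundary: ½(f(6) + f(38)) = ½(7776.00 + 7.92352e+07) = 3.96215e+07.
So far: 5.41436e+08.
k=1: B_{2}/(2)! × [f^{(1)}(38) − f^{(1)}(6)] = 1/12 × (1.04257e+07 − 6480.00) = 868267.

S_1 ≈ 5.42305e+08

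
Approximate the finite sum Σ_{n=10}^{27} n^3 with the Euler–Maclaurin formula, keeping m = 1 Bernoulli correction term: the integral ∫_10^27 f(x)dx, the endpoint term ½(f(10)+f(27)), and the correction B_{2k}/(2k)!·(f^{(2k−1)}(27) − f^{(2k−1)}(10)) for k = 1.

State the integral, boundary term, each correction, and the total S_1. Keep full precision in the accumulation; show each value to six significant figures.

The integral term ∫_10^27 x^3 dx = 130360.
½[f(10) + f(27)] = ½[1000.00 + 19683.0] = 10341.5.
Running total after boundary: 140702.
Correction k=1: B_{2}/2! · (f^{(1)}(27) − f^{(1)}(10)) = 1/12 · (2187.00 − 300.000) = 157.250.

S_1 ≈ 140859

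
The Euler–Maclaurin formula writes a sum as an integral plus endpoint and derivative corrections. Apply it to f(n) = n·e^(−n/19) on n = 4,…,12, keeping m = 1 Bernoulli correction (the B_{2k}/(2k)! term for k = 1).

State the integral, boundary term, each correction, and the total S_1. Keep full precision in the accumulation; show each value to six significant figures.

∫_4^12 x·e^(−x/19) dx evaluates to 40.8373.
½[f(4) + f(12)] = ½[3.24063 + 6.38102] = 4.81082.
So far: 45.6481.
Order-1 term: 1/12 · (0.195908 − 0.639598) = -0.0369741.

S_1 ≈ 45.6111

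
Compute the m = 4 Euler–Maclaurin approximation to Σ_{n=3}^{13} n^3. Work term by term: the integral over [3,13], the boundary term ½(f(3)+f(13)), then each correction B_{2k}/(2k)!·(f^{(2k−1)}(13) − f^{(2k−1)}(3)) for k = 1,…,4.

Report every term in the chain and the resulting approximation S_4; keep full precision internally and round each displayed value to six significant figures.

S_4 ≈ 8272.00

∫_3^13 x^3 dx evaluates to 7120.00.
Boundary: ½(f(3) + f(13)) = ½(27.0000 + 2197.00) = 1112.00.
So far: 8232.00.
Correction k=1: B_{2}/2! · (f^{(1)}(13) − f^{(1)}(3)) = 1/12 · (507.000 − 27.0000) = 40.0000.
After k=1: 8272.00.
Correction k=2: B_{4}/4! · (f^{(3)}(13) − f^{(3)}(3)) = −1/720 · (6.00000 − 6.00000) = 0.00000.
After k=2: 8272.00.
Correction k=3: B_{6}/6! · (f^{(5)}(13) − f^{(5)}(3)) = 1/30240 · (0.00000 − 0.00000) = 0.00000.
After k=3: 8272.00.
Correction k=4: B_{8}/8! · (f^{(7)}(13) − f^{(7)}(3)) = −1/1209600 · (0.00000 − 0.00000) = 0.00000.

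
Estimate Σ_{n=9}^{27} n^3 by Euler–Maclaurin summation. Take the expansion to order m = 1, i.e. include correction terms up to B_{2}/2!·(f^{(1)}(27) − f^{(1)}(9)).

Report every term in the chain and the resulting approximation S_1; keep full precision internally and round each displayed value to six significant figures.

S_1 ≈ 141588

Integral: ∫_9^27 x^3 dx = 131220.
Boundary: ½(f(9) + f(27)) = ½(729.000 + 19683.0) = 10206.0.
So far: 141426.
Correction k=1: B_{2}/2! · (f^{(1)}(27) − f^{(1)}(9)) = 1/12 · (2187.00 − 243.000) = 162.000.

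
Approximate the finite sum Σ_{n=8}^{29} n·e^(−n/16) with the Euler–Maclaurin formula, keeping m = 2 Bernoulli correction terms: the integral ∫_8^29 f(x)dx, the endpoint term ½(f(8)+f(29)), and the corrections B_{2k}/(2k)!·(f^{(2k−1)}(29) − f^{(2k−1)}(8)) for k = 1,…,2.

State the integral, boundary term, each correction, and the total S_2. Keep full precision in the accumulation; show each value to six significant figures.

The integral term ∫_8^29 x·e^(−x/16) dx = 115.371.
Endpoint term: (f(8) + f(29))/2 = (4.85225 + 4.73412)/2 = 4.79318.
Running total after boundary: 120.164.
Order-1 term: 1/12 · (-0.132637 − 0.303265) = -0.0363252.
Running total after k=1: 120.128.
Order-2 term: −1/720 · (0.000757242 − 0.00592315) = 7.17487e-06.

S_2 ≈ 120.128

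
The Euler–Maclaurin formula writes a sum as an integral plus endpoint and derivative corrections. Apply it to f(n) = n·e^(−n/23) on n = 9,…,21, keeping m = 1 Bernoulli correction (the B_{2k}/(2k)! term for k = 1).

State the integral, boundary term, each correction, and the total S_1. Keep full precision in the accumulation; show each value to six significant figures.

The integral term ∫_9^21 x·e^(−x/23) dx = 91.5477.
Boundary: ½(f(9) + f(21)) = ½(6.08557 + 8.42732) = 7.25645.
Integral + boundary = 98.8041.
k=1: B_{2}/(2)! × [f^{(1)}(21) − f^{(1)}(9)] = 1/12 × (0.0348957 − 0.411584) = -0.0313907.

S_1 ≈ 98.7727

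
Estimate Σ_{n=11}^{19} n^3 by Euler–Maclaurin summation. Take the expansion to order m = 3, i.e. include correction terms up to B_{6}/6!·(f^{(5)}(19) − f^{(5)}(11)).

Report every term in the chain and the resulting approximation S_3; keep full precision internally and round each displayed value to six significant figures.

∫_11^19 x^3 dx evaluates to 28920.0.
½[f(11) + f(19)] = ½[1331.00 + 6859.00] = 4095.00.
Integral + boundary = 33015.0.
k=1: B_{2}/(2)! × [f^{(1)}(19) − f^{(1)}(11)] = 1/12 × (1083.00 − 363.000) = 60.0000.
Running total after k=1: 33075.0.
k=2: B_{4}/(4)! × [f^{(3)}(19) − f^{(3)}(11)] = −1/720 × (6.00000 − 6.00000) = 0.00000.
Running total after k=2: 33075.0.
k=3: B_{6}/(6)! × [f^{(5)}(19) − f^{(5)}(11)] = 1/30240 × (0.00000 − 0.00000) = 0.00000.

S_3 ≈ 33075.0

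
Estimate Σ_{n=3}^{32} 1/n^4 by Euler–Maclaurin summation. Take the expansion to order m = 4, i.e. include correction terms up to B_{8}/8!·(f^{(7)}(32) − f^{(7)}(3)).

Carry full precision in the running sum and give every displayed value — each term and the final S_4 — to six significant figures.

∫_3^32 1/x^4 dx evaluates to 0.0123355.
Boundary: ½(f(3) + f(32)) = ½(0.0123457 + 9.53674e-07) = 0.00617332.
So far: 0.0185088.
Correction k=1: B_{2}/2! · (f^{(1)}(32) − f^{(1)}(3)) = 1/12 · (-1.19209e-07 − (-0.0164609)) = 0.00137173.
Partial sum through k=1: 0.0198806.
Correction k=2: B_{4}/4! · (f^{(3)}(32) − f^{(3)}(3)) = −1/720 · (-3.49246e-09 − (-0.0548697)) = -7.62079e-05.
Partial sum through k=2: 0.0198043.
Correction k=3: B_{6}/6! · (f^{(5)}(32) − f^{(5)}(3)) = 1/30240 · (-1.90994e-10 − (-0.341411)) = 1.12901e-05.
Partial sum through k=3: 0.0198156.
Correction k=4: B_{8}/8! · (f^{(7)}(32) − f^{(7)}(3)) = −1/1209600 · (-1.67866e-11 − (-3.41411)) = -2.82251e-06.

S_4 ≈ 0.0198128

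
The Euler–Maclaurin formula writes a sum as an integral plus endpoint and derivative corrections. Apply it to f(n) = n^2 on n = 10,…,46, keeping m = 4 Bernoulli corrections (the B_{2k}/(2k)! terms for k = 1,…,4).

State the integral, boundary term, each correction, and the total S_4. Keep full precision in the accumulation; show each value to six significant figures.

∫_10^46 x^2 dx evaluates to 32112.0.
½[f(10) + f(46)] = ½[100.000 + 2116.00] = 1108.00.
So far: 33220.0.
Correction k=1: B_{2}/2! · (f^{(1)}(46) − f^{(1)}(10)) = 1/12 · (92.0000 − 20.0000) = 6.00000.
Partial sum through k=1: 33226.0.
Correction k=2: B_{4}/4! · (f^{(3)}(46) − f^{(3)}(10)) = −1/720 · (0.00000 − 0.00000) = 0.00000.
Partial sum through k=2: 33226.0.
Correction k=3: B_{6}/6! · (f^{(5)}(46) − f^{(5)}(10)) = 1/30240 · (0.00000 − 0.00000) = 0.00000.
Partial sum through k=3: 33226.0.
Correction k=4: B_{8}/8! · (f^{(7)}(46) − f^{(7)}(10)) = −1/1209600 · (0.00000 − 0.00000) = 0.00000.

S_4 ≈ 33226.0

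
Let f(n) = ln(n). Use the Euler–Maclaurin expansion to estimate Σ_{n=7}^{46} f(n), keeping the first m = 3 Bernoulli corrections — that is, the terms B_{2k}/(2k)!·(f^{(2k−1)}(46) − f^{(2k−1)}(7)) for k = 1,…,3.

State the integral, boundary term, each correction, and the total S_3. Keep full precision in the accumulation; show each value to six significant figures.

S_3 ≈ 126.373

∫_7^46 ln(x) dx evaluates to 123.496.
½[f(7) + f(46)] = ½[1.94591 + 3.82864] = 2.88728.
Running total after boundary: 126.383.
Order-1 term: 1/12 · (0.0217391 − 0.142857) = -0.0100932.
After k=1: 126.373.
Order-2 term: −1/720 · (2.05474e-05 − 0.00583090) = 8.06994e-06.
After k=2: 126.373.
Order-3 term: 1/30240 · (1.16526e-07 − 0.00142798) = -4.72176e-08.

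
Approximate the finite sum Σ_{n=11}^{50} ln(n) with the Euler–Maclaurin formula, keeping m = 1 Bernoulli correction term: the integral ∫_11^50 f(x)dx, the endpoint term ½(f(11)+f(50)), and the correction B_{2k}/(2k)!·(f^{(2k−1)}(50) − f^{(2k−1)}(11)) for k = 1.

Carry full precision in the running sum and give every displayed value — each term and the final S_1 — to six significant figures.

∫_11^50 ln(x) dx evaluates to 130.224.
½[f(11) + f(50)] = ½[2.39790 + 3.91202] = 3.15496.
So far: 133.379.
k=1: B_{2}/(2)! × [f^{(1)}(50) − f^{(1)}(11)] = 1/12 × (0.0200000 − 0.0909091) = -0.00590909.

S_1 ≈ 133.373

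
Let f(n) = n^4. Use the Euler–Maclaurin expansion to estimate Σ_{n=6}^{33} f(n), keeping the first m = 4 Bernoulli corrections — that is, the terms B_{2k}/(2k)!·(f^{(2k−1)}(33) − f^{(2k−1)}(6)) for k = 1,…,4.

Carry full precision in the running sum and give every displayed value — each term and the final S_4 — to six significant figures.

∫_6^33 x^4 dx evaluates to 7.82552e+06.
Boundary: ½(f(6) + f(33)) = ½(1296.00 + 1.18592e+06) = 593608.
Integral + boundary = 8.41913e+06.
Order-1 term: 1/12 · (143748 − 864.000) = 11907.0.
After k=1: 8.43104e+06.
Order-2 term: −1/720 · (792.000 − 144.000) = -0.900000.
After k=2: 8.43104e+06.
Order-3 term: 1/30240 · (0.00000 − 0.00000) = 0.00000.
After k=3: 8.43104e+06.
Order-4 term: −1/1209600 · (0.00000 − 0.00000) = 0.00000.

S_4 ≈ 8.43104e+06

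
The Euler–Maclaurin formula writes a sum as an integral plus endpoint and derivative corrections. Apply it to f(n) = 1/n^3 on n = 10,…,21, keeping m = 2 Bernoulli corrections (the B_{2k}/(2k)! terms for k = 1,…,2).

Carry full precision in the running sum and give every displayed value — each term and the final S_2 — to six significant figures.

The integral term ∫_10^21 1/x^3 dx = 0.00386621.
Endpoint term: (f(10) + f(21))/2 = (0.00100000 + 0.000107980)/2 = 0.000553990.
Integral + boundary = 0.00442020.
Correction k=1: B_{2}/2! · (f^{(1)}(21) − f^{(1)}(10)) = 1/12 · (-1.54257e-05 − (-0.000300000)) = 2.37145e-05.
Partial sum through k=1: 0.00444392.
Correction k=2: B_{4}/4! · (f^{(3)}(21) − f^{(3)}(10)) = −1/720 · (-6.99577e-07 − (-6.00000e-05)) = -8.23617e-08.

S_2 ≈ 0.00444384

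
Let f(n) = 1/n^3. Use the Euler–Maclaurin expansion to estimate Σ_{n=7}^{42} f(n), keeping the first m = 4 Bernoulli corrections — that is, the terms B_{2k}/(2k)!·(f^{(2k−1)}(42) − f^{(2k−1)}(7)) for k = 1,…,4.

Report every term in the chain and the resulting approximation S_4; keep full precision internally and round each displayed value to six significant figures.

S_4 ≈ 0.0114885

∫_7^42 1/x^3 dx evaluates to 0.00992063.
½[f(7) + f(42)] = ½[0.00291545 + 1.34975e-05] = 0.00146447.
So far: 0.0113851.
k=1: B_{2}/(2)! × [f^{(1)}(42) − f^{(1)}(7)] = 1/12 × (-9.64104e-07 − (-0.00124948)) = 0.000104043.
After k=1: 0.0114892.
k=2: B_{4}/(4)! × [f^{(3)}(42) − f^{(3)}(7)] = −1/720 × (-1.09309e-08 − (-0.000509992)) = -7.08306e-07.
After k=2: 0.0114884.
k=3: B_{6}/(6)! × [f^{(5)}(42) − f^{(5)}(7)] = 1/30240 × (-2.60259e-10 − (-0.000437136)) = 1.44555e-08.
After k=3: 0.0114885.
k=4: B_{8}/(8)! × [f^{(7)}(42) − f^{(7)}(7)] = −1/1209600 × (-1.06228e-11 − (-0.000642322)) = -5.31020e-10.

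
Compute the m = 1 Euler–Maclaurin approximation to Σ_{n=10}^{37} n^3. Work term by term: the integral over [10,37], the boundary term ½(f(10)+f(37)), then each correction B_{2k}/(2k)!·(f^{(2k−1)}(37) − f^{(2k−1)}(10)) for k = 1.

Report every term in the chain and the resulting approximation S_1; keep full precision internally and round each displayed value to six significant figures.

S_1 ≈ 492184

The integral term ∫_10^37 x^3 dx = 466040.
½[f(10) + f(37)] = ½[1000.00 + 50653.0] = 25826.5.
So far: 491867.
Correction k=1: B_{2}/2! · (f^{(1)}(37) − f^{(1)}(10)) = 1/12 · (4107.00 − 300.000) = 317.250.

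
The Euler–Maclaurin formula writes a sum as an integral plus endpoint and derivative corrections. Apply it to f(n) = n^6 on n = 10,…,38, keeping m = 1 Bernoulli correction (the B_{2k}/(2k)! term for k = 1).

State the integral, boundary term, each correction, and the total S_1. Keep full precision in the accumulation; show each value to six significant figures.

∫_10^38 x^6 dx evaluates to 1.63437e+10.
Endpoint term: (f(10) + f(38))/2 = (1.00000e+06 + 3.01094e+09)/2 = 1.50597e+09.
So far: 1.78496e+10.
k=1: B_{2}/(2)! × [f^{(1)}(38) − f^{(1)}(10)] = 1/12 × (4.75411e+08 − 600000) = 3.95676e+07.

S_1 ≈ 1.78892e+10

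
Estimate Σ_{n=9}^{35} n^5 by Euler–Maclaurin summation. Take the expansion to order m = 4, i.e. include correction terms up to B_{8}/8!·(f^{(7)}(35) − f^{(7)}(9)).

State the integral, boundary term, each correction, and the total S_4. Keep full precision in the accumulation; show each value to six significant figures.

S_4 ≈ 3.33202e+08

The integral term ∫_9^35 x^5 dx = 3.06289e+08.
Boundary: ½(f(9) + f(35)) = ½(59049.0 + 5.25219e+07) = 2.62905e+07.
So far: 3.32579e+08.
Order-1 term: 1/12 · (7.50312e+06 − 32805.0) = 622527.
Running total after k=1: 3.33202e+08.
Order-2 term: −1/720 · (73500.0 − 4860.00) = -95.3333.
Running total after k=2: 3.33202e+08.
Order-3 term: 1/30240 · (120.000 − 120.000) = 0.00000.
Running total after k=3: 3.33202e+08.
Order-4 term: −1/1209600 · (0.00000 − 0.00000) = 0.00000.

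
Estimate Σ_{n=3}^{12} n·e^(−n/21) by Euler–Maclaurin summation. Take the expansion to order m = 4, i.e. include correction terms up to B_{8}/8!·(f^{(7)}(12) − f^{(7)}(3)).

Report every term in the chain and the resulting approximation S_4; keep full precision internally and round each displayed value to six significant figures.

S_4 ≈ 50.2037

∫_3^12 x·e^(−x/21) dx evaluates to 45.5568.
½[f(3) + f(12)] = ½[2.60063 + 6.77662] = 4.68863.
So far: 50.2454.
k=1: B_{2}/(2)! × [f^{(1)}(12) − f^{(1)}(3)] = 1/12 × (0.242022 − 0.743038) = -0.0417513.
Running total after k=1: 50.2037.
k=2: B_{4}/(4)! × [f^{(3)}(12) − f^{(3)}(3)] = −1/720 × (0.00310988 − 0.00561631) = 3.48115e-06.
Running total after k=2: 50.2037.
k=3: B_{6}/(6)! × [f^{(5)}(12) − f^{(5)}(3)] = 1/30240 × (1.28593e-05 − 2.16502e-05) = -2.90703e-10.
Running total after k=3: 50.2037.
k=4: B_{8}/(8)! × [f^{(7)}(12) − f^{(7)}(3)] = −1/1209600 × (4.23283e-08 − 6.93083e-08) = 2.23049e-14.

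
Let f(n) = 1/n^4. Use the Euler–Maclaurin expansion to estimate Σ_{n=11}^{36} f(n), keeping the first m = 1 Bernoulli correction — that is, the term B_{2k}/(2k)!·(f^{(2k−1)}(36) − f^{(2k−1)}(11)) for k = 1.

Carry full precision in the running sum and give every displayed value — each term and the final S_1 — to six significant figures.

The integral term ∫_11^36 1/x^4 dx = 0.000243294.
Endpoint term: (f(11) + f(36))/2 = (6.83013e-05 + 5.95374e-07)/2 = 3.44484e-05.
Integral + boundary = 0.000277742.
Correction k=1: B_{2}/2! · (f^{(1)}(36) − f^{(1)}(11)) = 1/12 · (-6.61527e-08 − (-2.48369e-05)) = 2.06423e-06.

S_1 ≈ 0.000279806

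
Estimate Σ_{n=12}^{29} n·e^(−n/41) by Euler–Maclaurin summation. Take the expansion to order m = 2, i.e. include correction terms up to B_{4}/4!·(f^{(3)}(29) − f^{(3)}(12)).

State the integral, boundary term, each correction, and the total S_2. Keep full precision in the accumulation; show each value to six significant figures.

Integral: ∫_12^29 x·e^(−x/41) dx = 206.811.
½[f(12) + f(29)] = ½[8.95510 + 14.2960] = 11.6255.
Integral + boundary = 218.436.
k=1: B_{2}/(2)! × [f^{(1)}(29) − f^{(1)}(12)] = 1/12 × (0.144282 − 0.527842) = -0.0319633.
Running total after k=1: 218.404.
k=2: B_{4}/(4)! × [f^{(3)}(29) − f^{(3)}(12)] = −1/720 × (0.000672345 − 0.00120188) = 7.35464e-07.

S_2 ≈ 218.404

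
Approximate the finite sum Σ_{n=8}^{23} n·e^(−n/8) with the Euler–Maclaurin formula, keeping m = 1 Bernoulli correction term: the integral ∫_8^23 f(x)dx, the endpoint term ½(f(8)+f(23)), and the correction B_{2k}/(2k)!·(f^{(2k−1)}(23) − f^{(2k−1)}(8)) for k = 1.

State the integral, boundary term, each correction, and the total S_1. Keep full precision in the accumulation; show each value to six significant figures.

∫_8^23 x·e^(−x/8) dx evaluates to 33.0974.
Endpoint term: (f(8) + f(23))/2 = (2.94304 + 1.29757)/2 = 2.12030.
Running total after boundary: 35.2177.
Correction k=1: B_{2}/2! · (f^{(1)}(23) − f^{(1)}(8)) = 1/12 · (-0.105780 − 0.00000) = -0.00881502.

S_1 ≈ 35.2089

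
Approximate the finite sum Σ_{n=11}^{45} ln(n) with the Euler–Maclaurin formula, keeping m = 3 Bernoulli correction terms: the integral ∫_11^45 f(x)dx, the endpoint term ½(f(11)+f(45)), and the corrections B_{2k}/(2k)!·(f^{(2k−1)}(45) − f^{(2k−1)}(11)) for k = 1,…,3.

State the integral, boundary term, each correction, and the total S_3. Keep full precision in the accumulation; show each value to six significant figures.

S_3 ≈ 114.020

The integral term ∫_11^45 ln(x) dx = 110.923.
½[f(11) + f(45)] = ½[2.39790 + 3.80666] = 3.10228.
So far: 114.025.
Correction k=1: B_{2}/2! · (f^{(1)}(45) − f^{(1)}(11)) = 1/12 · (0.0222222 − 0.0909091) = -0.00572391.
After k=1: 114.020.
Correction k=2: B_{4}/4! · (f^{(3)}(45) − f^{(3)}(11)) = −1/720 · (2.19479e-05 − 0.00150263) = 2.05650e-06.
After k=2: 114.020.
Correction k=3: B_{6}/6! · (f^{(5)}(45) − f^{(5)}(11)) = 1/30240 · (1.30061e-07 − 0.000149021) = -4.92365e-09.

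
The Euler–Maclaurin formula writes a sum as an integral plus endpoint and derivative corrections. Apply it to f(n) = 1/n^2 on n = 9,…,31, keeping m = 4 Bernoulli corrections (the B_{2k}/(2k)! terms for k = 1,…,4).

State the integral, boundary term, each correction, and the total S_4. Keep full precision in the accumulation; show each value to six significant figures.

S_4 ≈ 0.0857686

∫_9^31 1/x^2 dx evaluates to 0.0788530.
½[f(9) + f(31)] = ½[0.0123457 + 0.00104058] = 0.00669313.
So far: 0.0855462.
Order-1 term: 1/12 · (-6.71344e-05 − (-0.00274348)) = 0.000223029.
Partial sum through k=1: 0.0857692.
Order-2 term: −1/720 · (-8.38306e-07 − (-0.000406442)) = -5.63339e-07.
Partial sum through k=2: 0.0857686.
Order-3 term: 1/30240 · (-2.61698e-08 − (-0.000150534)) = 4.97711e-09.
Partial sum through k=3: 0.0857686.
Order-4 term: −1/1209600 · (-1.52498e-09 − (-0.000104073)) = -8.60379e-11.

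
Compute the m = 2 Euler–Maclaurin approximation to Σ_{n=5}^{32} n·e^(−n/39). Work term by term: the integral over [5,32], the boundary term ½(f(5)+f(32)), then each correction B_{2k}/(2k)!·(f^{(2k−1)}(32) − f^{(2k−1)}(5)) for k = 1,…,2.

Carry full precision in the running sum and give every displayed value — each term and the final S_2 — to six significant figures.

S_2 ≈ 299.774

∫_5^32 x·e^(−x/39) dx evaluates to 290.589.
Boundary: ½(f(5) + f(32)) = ½(4.39836 + 14.0866) = 9.24248.
Running total after boundary: 299.831.
k=1: B_{2}/(2)! × [f^{(1)}(32) − f^{(1)}(5)] = 1/12 × (0.0790113 − 0.766894) = -0.0573236.
Partial sum through k=1: 299.774.
k=2: B_{4}/(4)! × [f^{(3)}(32) − f^{(3)}(5)] = −1/720 × (0.000630784 − 0.00166091) = 1.43073e-06.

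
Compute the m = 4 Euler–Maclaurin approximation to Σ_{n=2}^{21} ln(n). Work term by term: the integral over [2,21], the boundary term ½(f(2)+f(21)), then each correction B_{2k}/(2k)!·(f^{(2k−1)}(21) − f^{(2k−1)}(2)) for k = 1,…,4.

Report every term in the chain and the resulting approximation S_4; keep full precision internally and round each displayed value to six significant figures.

The integral term ∫_2^21 ln(x) dx = 43.5487.
Endpoint term: (f(2) + f(21))/2 = (0.693147 + 3.04452)/2 = 1.86883.
So far: 45.4175.
k=1: B_{2}/(2)! × [f^{(1)}(21) − f^{(1)}(2)] = 1/12 × (0.0476190 − 0.500000) = -0.0376984.
Partial sum through k=1: 45.3798.
k=2: B_{4}/(4)! × [f^{(3)}(21) − f^{(3)}(2)] = −1/720 × (0.000215959 − 0.250000) = 0.000346922.
Partial sum through k=2: 45.3802.
k=3: B_{6}/(6)! × [f^{(5)}(21) − f^{(5)}(2)] = 1/30240 × (5.87645e-06 − 0.750000) = -2.48014e-05.
Partial sum through k=3: 45.3801.
k=4: B_{8}/(8)! × [f^{(7)}(21) − f^{(7)}(2)] = −1/1209600 × (3.99758e-07 − 5.62500) = 4.65030e-06.

S_4 ≈ 45.3801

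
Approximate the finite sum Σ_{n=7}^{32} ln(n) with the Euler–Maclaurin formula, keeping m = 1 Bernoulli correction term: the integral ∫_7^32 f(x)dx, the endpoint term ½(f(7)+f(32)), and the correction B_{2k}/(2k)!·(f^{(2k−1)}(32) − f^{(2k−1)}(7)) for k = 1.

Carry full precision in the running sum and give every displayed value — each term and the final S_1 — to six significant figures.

∫_7^32 ln(x) dx evaluates to 72.2822.
½[f(7) + f(32)] = ½[1.94591 + 3.46574] = 2.70582.
Integral + boundary = 74.9880.
Order-1 term: 1/12 · (0.0312500 − 0.142857) = -0.00930060.

S_1 ≈ 74.9787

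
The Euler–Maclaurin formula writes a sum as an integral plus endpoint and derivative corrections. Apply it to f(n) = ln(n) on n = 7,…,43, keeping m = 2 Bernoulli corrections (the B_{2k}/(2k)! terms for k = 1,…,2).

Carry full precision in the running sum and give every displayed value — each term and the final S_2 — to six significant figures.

S_2 ≈ 114.954

Integral: ∫_7^43 ln(x) dx = 112.110.
Endpoint term: (f(7) + f(43))/2 = (1.94591 + 3.76120)/2 = 2.85356.
So far: 114.964.
Correction k=1: B_{2}/2! · (f^{(1)}(43) − f^{(1)}(7)) = 1/12 · (0.0232558 − 0.142857) = -0.00996678.
Running total after k=1: 114.954.
Correction k=2: B_{4}/4! · (f^{(3)}(43) − f^{(3)}(7)) = −1/720 · (2.51550e-05 − 0.00583090) = 8.06354e-06.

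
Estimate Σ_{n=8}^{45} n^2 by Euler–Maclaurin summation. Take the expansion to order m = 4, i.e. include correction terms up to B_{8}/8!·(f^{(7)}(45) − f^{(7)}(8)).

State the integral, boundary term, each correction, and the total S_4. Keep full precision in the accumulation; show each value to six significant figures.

S_4 ≈ 31255.0

The integral term ∫_8^45 x^2 dx = 30204.3.
Endpoint term: (f(8) + f(45))/2 = (64.0000 + 2025.00)/2 = 1044.50.
Integral + boundary = 31248.8.
Order-1 term: 1/12 · (90.0000 − 16.0000) = 6.16667.
Partial sum through k=1: 31255.0.
Order-2 term: −1/720 · (0.00000 − 0.00000) = 0.00000.
Partial sum through k=2: 31255.0.
Order-3 term: 1/30240 · (0.00000 − 0.00000) = 0.00000.
Partial sum through k=3: 31255.0.
Order-4 term: −1/1209600 · (0.00000 − 0.00000) = 0.00000.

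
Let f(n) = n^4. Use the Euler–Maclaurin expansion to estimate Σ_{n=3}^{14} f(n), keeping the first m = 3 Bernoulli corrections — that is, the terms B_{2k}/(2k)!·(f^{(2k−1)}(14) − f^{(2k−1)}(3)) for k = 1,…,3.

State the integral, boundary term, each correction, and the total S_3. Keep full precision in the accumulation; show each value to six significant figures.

S_3 ≈ 127670

Integral: ∫_3^14 x^4 dx = 107516.
½[f(3) + f(14)] = ½[81.0000 + 38416.0] = 19248.5.
Running total after boundary: 126765.
k=1: B_{2}/(2)! × [f^{(1)}(14) − f^{(1)}(3)] = 1/12 × (10976.0 − 108.000) = 905.667.
Running total after k=1: 127670.
k=2: B_{4}/(4)! × [f^{(3)}(14) − f^{(3)}(3)] = −1/720 × (336.000 − 72.0000) = -0.366667.
Running total after k=2: 127670.
k=3: B_{6}/(6)! × [f^{(5)}(14) − f^{(5)}(3)] = 1/30240 × (0.00000 − 0.00000) = 0.00000.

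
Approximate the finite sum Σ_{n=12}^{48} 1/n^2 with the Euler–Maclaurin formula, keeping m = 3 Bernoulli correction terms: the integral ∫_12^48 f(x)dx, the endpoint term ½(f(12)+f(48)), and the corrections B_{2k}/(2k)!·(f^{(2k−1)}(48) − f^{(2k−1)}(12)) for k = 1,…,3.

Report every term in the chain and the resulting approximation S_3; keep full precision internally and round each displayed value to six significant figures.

S_3 ≈ 0.0662840

∫_12^48 1/x^2 dx evaluates to 0.0625000.
Endpoint term: (f(12) + f(48))/2 = (0.00694444 + 0.000434028)/2 = 0.00368924.
Running total after boundary: 0.0661892.
k=1: B_{2}/(2)! × [f^{(1)}(48) − f^{(1)}(12)] = 1/12 × (-1.80845e-05 − (-0.00115741)) = 9.49436e-05.
Running total after k=1: 0.0662842.
k=2: B_{4}/(4)! × [f^{(3)}(48) − f^{(3)}(12)] = −1/720 × (-9.41901e-08 − (-9.64506e-05)) = -1.33828e-07.
Running total after k=2: 0.0662840.
k=3: B_{6}/(6)! × [f^{(5)}(48) − f^{(5)}(12)] = 1/30240 × (-1.22643e-09 − (-2.00939e-05)) = 6.64440e-10.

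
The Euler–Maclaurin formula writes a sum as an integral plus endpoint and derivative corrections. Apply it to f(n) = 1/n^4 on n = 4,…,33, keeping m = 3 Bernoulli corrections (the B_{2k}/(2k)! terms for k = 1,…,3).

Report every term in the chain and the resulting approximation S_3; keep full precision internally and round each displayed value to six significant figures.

S_3 ≈ 0.00746879

The integral term ∫_4^33 1/x^4 dx = 0.00519906.
Endpoint term: (f(4) + f(33))/2 = (0.00390625 + 8.43226e-07)/2 = 0.00195355.
Running total after boundary: 0.00715260.
Correction k=1: B_{2}/2! · (f^{(1)}(33) − f^{(1)}(4)) = 1/12 · (-1.02209e-07 − (-0.00390625)) = 0.000325512.
After k=1: 0.00747812.
Correction k=2: B_{4}/4! · (f^{(3)}(33) − f^{(3)}(4)) = −1/720 · (-2.81568e-09 − (-0.00732422)) = -1.01725e-05.
After k=2: 0.00746794.
Correction k=3: B_{6}/6! · (f^{(5)}(33) − f^{(5)}(4)) = 1/30240 · (-1.44792e-10 − (-0.0256348)) = 8.47710e-07.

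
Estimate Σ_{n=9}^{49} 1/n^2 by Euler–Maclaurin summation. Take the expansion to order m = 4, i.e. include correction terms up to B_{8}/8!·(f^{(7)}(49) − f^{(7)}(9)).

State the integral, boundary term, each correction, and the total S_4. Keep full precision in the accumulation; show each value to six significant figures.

The integral term ∫_9^49 1/x^2 dx = 0.0907029.
Endpoint term: (f(9) + f(49))/2 = (0.0123457 + 0.000416493)/2 = 0.00638109.
Running total after boundary: 0.0970840.
Correction k=1: B_{2}/2! · (f^{(1)}(49) − f^{(1)}(9)) = 1/12 · (-1.69997e-05 − (-0.00274348)) = 0.000227207.
Running total after k=1: 0.0973112.
Correction k=2: B_{4}/4! · (f^{(3)}(49) − f^{(3)}(9)) = −1/720 · (-8.49632e-08 − (-0.000406442)) = -5.64385e-07.
Running total after k=2: 0.0973107.
Correction k=3: B_{6}/6! · (f^{(5)}(49) − f^{(5)}(9)) = 1/30240 · (-1.06160e-09 − (-0.000150534)) = 4.97794e-09.
Running total after k=3: 0.0973107.
Correction k=4: B_{8}/8! · (f^{(7)}(49) − f^{(7)}(9)) = −1/1209600 · (-2.47603e-11 − (-0.000104073)) = -8.60391e-11.

S_4 ≈ 0.0973107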